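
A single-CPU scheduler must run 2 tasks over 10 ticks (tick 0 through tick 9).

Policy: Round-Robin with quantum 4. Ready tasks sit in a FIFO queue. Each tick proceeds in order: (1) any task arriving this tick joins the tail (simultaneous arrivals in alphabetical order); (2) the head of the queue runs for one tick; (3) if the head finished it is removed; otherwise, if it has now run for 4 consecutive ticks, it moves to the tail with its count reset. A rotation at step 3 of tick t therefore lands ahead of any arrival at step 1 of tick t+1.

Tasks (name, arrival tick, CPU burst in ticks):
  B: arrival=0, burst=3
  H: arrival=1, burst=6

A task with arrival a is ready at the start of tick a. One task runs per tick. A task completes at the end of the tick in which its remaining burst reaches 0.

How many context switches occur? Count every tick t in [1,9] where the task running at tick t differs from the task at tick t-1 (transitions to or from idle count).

context switches = 2

t=0: queue=[B] q_used=0 → run B
t=1: queue=[B,H] q_used=1 → run B
t=2: queue=[B,H] q_used=2 → run B
t=3: queue=[H] q_used=0 → run H
t=4: queue=[H] q_used=1 → run H
t=5: queue=[H] q_used=2 → run H
t=6: queue=[H] q_used=3 → run H
t=7: queue=[H] q_used=0 → run H
t=8: queue=[H] q_used=1 → run H
t=9: (idle)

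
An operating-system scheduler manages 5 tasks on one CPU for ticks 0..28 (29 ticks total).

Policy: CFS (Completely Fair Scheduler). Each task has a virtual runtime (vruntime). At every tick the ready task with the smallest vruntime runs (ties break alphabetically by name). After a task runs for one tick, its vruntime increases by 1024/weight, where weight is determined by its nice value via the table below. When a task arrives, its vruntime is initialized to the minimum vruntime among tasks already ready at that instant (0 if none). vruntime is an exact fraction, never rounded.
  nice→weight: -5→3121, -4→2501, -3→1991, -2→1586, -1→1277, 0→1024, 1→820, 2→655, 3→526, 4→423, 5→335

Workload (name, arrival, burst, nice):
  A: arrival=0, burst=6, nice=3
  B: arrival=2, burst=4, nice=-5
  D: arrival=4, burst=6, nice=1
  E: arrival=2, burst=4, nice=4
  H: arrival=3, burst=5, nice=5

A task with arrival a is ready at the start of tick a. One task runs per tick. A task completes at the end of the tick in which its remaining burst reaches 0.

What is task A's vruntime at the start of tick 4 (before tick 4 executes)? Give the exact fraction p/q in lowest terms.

vruntime(A, start of tick 4) = 1536/263

t=0: vr[A=0] → run A
t=1: vr[A=512/263] → run A
t=2: vr[A=1024/263 B=1024/263 E=1024/263] → run A
t=3: vr[A=1536/263 B=1024/263 E=1024/263 H=1024/263] → run B
t=4: vr[A=1536/263 B=3465216/820823 D=1024/263 E=1024/263 H=1024/263] → run D
t=5: vr[A=1536/263 B=3465216/820823 D=277248/53915 E=1024/263 H=1024/263] → run E
t=6: vr[A=1536/263 B=3465216/820823 D=277248/53915 E=702464/111249 H=1024/263] → run H
t=7: vr[A=1536/263 B=3465216/820823 D=277248/53915 E=702464/111249 H=612352/88105] → run B
t=8: vr[A=1536/263 B=3734528/820823 D=277248/53915 E=702464/111249 H=612352/88105] → run B
t=9: vr[A=1536/263 B=4003840/820823 D=277248/53915 E=702464/111249 H=612352/88105] → run B
t=10: vr[A=1536/263 D=277248/53915 E=702464/111249 H=612352/88105] → run D
t=11: vr[A=1536/263 D=344576/53915 E=702464/111249 H=612352/88105] → run A
t=12: vr[A=2048/263 D=344576/53915 E=702464/111249 H=612352/88105] → run E
t=13: vr[A=2048/263 D=344576/53915 E=971776/111249 H=612352/88105] → run D
t=14: vr[A=2048/263 D=411904/53915 E=971776/111249 H=612352/88105] → run H
t=15: vr[A=2048/263 D=411904/53915 E=971776/111249 H=881664/88105] → run D
t=16: vr[A=2048/263 D=479232/53915 E=971776/111249 H=881664/88105] → run A
t=17: vr[A=2560/263 D=479232/53915 E=971776/111249 H=881664/88105] → run E
t=18: vr[A=2560/263 D=479232/53915 E=413696/37083 H=881664/88105] → run D
t=19: vr[A=2560/263 D=109312/10783 E=413696/37083 H=881664/88105] → run A
t=20: vr[D=109312/10783 E=413696/37083 H=881664/88105] → run H
t=21: vr[D=109312/10783 E=413696/37083 H=1150976/88105] → run D
t=22: vr[E=413696/37083 H=1150976/88105] → run E
t=23: vr[H=1150976/88105] → run H
t=24: vr[H=1420288/88105] → run H
t=25: (idle)
t=26: (idle)
t=27: (idle)
t=28: (idle)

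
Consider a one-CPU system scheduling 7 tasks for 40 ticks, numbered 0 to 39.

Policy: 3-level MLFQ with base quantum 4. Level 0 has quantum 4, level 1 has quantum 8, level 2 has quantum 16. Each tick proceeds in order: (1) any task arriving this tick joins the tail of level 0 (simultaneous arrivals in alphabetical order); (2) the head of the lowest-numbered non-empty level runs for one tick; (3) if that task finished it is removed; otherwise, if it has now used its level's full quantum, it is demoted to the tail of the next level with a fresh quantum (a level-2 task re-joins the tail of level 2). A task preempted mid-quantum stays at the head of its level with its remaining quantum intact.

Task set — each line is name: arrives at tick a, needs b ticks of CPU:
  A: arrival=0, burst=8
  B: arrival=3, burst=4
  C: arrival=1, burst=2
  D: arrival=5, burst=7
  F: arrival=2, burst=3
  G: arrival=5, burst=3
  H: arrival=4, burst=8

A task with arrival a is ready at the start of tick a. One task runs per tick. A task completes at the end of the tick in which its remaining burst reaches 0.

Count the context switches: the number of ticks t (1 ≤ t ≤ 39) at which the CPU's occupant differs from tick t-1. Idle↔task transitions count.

t=0: L0/L1/L2 = A/-/- → run A
t=1: L0/L1/L2 = AC/-/- → run A
t=2: L0/L1/L2 = ACF/-/- → run A
t=3: L0/L1/L2 = ACFB/-/- → run A
t=4: L0/L1/L2 = CFBH/A/- → run C
t=5: L0/L1/L2 = CFBHDG/A/- → run C
t=6: L0/L1/L2 = FBHDG/A/- → run F
t=7: L0/L1/L2 = FBHDG/A/- → run F
t=8: L0/L1/L2 = FBHDG/A/- → run F
t=9: L0/L1/L2 = BHDG/A/- → run B
t=10: L0/L1/L2 = BHDG/A/- → run B
t=11: L0/L1/L2 = BHDG/A/- → run B
t=12: L0/L1/L2 = BHDG/A/- → run B
t=13: L0/L1/L2 = HDG/A/- → run H
t=14: L0/L1/L2 = HDG/A/- → run H
t=15: L0/L1/L2 = HDG/A/- → run H
t=16: L0/L1/L2 = HDG/A/- → run H
t=17: L0/L1/L2 = DG/AH/- → run D
t=18: L0/L1/L2 = DG/AH/- → run D
t=19: L0/L1/L2 = DG/AH/- → run D
t=20: L0/L1/L2 = DG/AH/- → run D
t=21: L0/L1/L2 = G/AHD/- → run G
t=22: L0/L1/L2 = G/AHD/- → run G
t=23: L0/L1/L2 = G/AHD/- → run G
t=24: L0/L1/L2 = -/AHD/- → run A
t=25: L0/L1/L2 = -/AHD/- → run A
t=26: L0/L1/L2 = -/AHD/- → run A
t=27: L0/L1/L2 = -/AHD/- → run A
t=28: L0/L1/L2 = -/HD/- → run H
t=29: L0/L1/L2 = -/HD/- → run H
t=30: L0/L1/L2 = -/HD/- → run H
t=31: L0/L1/L2 = -/HD/- → run H
t=32: L0/L1/L2 = -/D/- → run D
t=33: L0/L1/L2 = -/D/- → run D
t=34: L0/L1/L2 = -/D/- → run D
t=35: (idle)
t=36: (idle)
t=37: (idle)
t=38: (idle)
t=39: (idle)

context switches = 10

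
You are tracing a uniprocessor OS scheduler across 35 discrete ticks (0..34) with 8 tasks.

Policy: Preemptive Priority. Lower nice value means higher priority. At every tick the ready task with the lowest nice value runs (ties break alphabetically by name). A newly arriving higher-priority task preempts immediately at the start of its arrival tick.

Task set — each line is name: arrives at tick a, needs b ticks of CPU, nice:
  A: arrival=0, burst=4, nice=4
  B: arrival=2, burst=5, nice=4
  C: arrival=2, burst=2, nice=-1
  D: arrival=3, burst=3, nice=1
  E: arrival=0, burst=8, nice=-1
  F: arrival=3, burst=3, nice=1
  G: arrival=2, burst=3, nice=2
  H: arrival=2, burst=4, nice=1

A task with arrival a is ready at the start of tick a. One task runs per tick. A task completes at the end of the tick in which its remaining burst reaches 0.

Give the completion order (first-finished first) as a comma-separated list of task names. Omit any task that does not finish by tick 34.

completion order = C, E, D, F, H, G, A, B

t=0: ready={A,E} → run E
t=1: ready={A,E} → run E
t=2: ready={A,B,C,E,G,H} → run C
t=3: ready={A,B,C,D,E,F,G,H} → run C
t=4: ready={A,B,D,E,F,G,H} → run E
t=5: ready={A,B,D,E,F,G,H} → run E
t=6: ready={A,B,D,E,F,G,H} → run E
t=7: ready={A,B,D,E,F,G,H} → run E
t=8: ready={A,B,D,E,F,G,H} → run E
t=9: ready={A,B,D,E,F,G,H} → run E
t=10: ready={A,B,D,F,G,H} → run D
t=11: ready={A,B,D,F,G,H} → run D
t=12: ready={A,B,D,F,G,H} → run D
t=13: ready={A,B,F,G,H} → run F
t=14: ready={A,B,F,G,H} → run F
t=15: ready={A,B,F,G,H} → run F
t=16: ready={A,B,G,H} → run H
t=17: ready={A,B,G,H} → run H
t=18: ready={A,B,G,H} → run H
t=19: ready={A,B,G,H} → run H
t=20: ready={A,B,G} → run G
t=21: ready={A,B,G} → run G
t=22: ready={A,B,G} → run G
t=23: ready={A,B} → run A
t=24: ready={A,B} → run A
t=25: ready={A,B} → run A
t=26: ready={A,B} → run A
t=27: ready={B} → run B
t=28: ready={B} → run B
t=29: ready={B} → run B
t=30: ready={B} → run B
t=31: ready={B} → run B
t=32: (idle)
t=33: (idle)
t=34: (idle)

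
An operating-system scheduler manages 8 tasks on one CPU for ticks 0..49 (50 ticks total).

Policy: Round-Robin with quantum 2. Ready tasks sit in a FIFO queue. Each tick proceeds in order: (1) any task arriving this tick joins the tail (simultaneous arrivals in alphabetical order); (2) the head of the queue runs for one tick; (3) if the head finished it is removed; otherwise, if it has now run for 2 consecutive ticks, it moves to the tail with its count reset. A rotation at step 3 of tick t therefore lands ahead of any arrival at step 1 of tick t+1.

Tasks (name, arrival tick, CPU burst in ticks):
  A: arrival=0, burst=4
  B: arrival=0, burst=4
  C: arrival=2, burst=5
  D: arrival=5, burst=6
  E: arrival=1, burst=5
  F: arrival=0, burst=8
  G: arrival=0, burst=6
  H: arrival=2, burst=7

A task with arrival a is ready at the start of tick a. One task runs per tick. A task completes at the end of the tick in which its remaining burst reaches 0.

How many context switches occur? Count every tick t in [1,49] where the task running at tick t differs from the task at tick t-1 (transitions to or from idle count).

context switches = 24

t=0: queue=[A,B,F,G] q_used=0 → run A
t=1: queue=[A,B,F,G,E] q_used=1 → run A
t=2: queue=[B,F,G,E,A,C,H] q_used=0 → run B
t=3: queue=[B,F,G,E,A,C,H] q_used=1 → run B
t=4: queue=[F,G,E,A,C,H,B] q_used=0 → run F
t=5: queue=[F,G,E,A,C,H,B,D] q_used=1 → run F
t=6: queue=[G,E,A,C,H,B,D,F] q_used=0 → run G
t=7: queue=[G,E,A,C,H,B,D,F] q_used=1 → run G
t=8: queue=[E,A,C,H,B,D,F,G] q_used=0 → run E
t=9: queue=[E,A,C,H,B,D,F,G] q_used=1 → run E
t=10: queue=[A,C,H,B,D,F,G,E] q_used=0 → run A
t=11: queue=[A,C,H,B,D,F,G,E] q_used=1 → run A
t=12: queue=[C,H,B,D,F,G,E] q_used=0 → run C
t=13: queue=[C,H,B,D,F,G,E] q_used=1 → run C
t=14: queue=[H,B,D,F,G,E,C] q_used=0 → run H
t=15: queue=[H,B,D,F,G,E,C] q_used=1 → run H
t=16: queue=[B,D,F,G,E,C,H] q_used=0 → run B
t=17: queue=[B,D,F,G,E,C,H] q_used=1 → run B
t=18: queue=[D,F,G,E,C,H] q_used=0 → run D
t=19: queue=[D,F,G,E,C,H] q_used=1 → run D
t=20: queue=[F,G,E,C,H,D] q_used=0 → run F
t=21: queue=[F,G,E,C,H,D] q_used=1 → run F
t=22: queue=[G,E,C,H,D,F] q_used=0 → run G
t=23: queue=[G,E,C,H,D,F] q_used=1 → run G
t=24: queue=[E,C,H,D,F,G] q_used=0 → run E
t=25: queue=[E,C,H,D,F,G] q_used=1 → run E
t=26: queue=[C,H,D,F,G,E] q_used=0 → run C
t=27: queue=[C,H,D,F,G,E] q_used=1 → run C
t=28: queue=[H,D,F,G,E,C] q_used=0 → run H
t=29: queue=[H,D,F,G,E,C] q_used=1 → run H
t=30: queue=[D,F,G,E,C,H] q_used=0 → run D
t=31: queue=[D,F,G,E,C,H] q_used=1 → run D
t=32: queue=[F,G,E,C,H,D] q_used=0 → run F
t=33: queue=[F,G,E,C,H,D] q_used=1 → run F
t=34: queue=[G,E,C,H,D,F] q_used=0 → run G
t=35: queue=[G,E,C,H,D,F] q_used=1 → run G
t=36: queue=[E,C,H,D,F] q_used=0 → run E
t=37: queue=[C,H,D,F] q_used=0 → run C
t=38: queue=[H,D,F] q_used=0 → run H
t=39: queue=[H,D,F] q_used=1 → run H
t=40: queue=[D,F,H] q_used=0 → run D
t=41: queue=[D,F,H] q_used=1 → run D
t=42: queue=[F,H] q_used=0 → run F
t=43: queue=[F,H] q_used=1 → run F
t=44: queue=[H] q_used=0 → run H
t=45: (idle)
t=46: (idle)
t=47: (idle)
t=48: (idle)
t=49: (idle)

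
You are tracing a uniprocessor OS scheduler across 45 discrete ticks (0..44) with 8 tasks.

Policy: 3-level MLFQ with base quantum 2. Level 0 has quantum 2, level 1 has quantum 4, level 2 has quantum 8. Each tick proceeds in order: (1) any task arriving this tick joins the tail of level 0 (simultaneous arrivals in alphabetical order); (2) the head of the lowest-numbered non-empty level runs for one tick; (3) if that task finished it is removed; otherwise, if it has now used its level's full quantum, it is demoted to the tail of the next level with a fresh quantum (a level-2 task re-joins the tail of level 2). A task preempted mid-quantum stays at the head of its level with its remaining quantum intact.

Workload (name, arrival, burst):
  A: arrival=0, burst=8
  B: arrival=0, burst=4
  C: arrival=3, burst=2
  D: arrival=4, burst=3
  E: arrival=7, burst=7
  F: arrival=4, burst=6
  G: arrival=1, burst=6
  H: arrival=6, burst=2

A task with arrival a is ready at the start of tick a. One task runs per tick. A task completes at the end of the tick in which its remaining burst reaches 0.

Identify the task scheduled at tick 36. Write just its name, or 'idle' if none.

running at tick 36 = A

t=0: L0/L1/L2 = AB/-/- → run A
t=1: L0/L1/L2 = ABG/-/- → run A
t=2: L0/L1/L2 = BG/A/- → run B
t=3: L0/L1/L2 = BGC/A/- → run B
t=4: L0/L1/L2 = GCDF/AB/- → run G
t=5: L0/L1/L2 = GCDF/AB/- → run G
t=6: L0/L1/L2 = CDFH/ABG/- → run C
t=7: L0/L1/L2 = CDFHE/ABG/- → run C
t=8: L0/L1/L2 = DFHE/ABG/- → run D
t=9: L0/L1/L2 = DFHE/ABG/- → run D
t=10: L0/L1/L2 = FHE/ABGD/- → run F
t=11: L0/L1/L2 = FHE/ABGD/- → run F
t=12: L0/L1/L2 = HE/ABGDF/- → run H
t=13: L0/L1/L2 = HE/ABGDF/- → run H
t=14: L0/L1/L2 = E/ABGDF/- → run E
t=15: L0/L1/L2 = E/ABGDF/- → run E
t=16: L0/L1/L2 = -/ABGDFE/- → run A
t=17: L0/L1/L2 = -/ABGDFE/- → run A
t=18: L0/L1/L2 = -/ABGDFE/- → run A
t=19: L0/L1/L2 = -/ABGDFE/- → run A
t=20: L0/L1/L2 = -/BGDFE/A → run B
t=21: L0/L1/L2 = -/BGDFE/A → run B
t=22: L0/L1/L2 = -/GDFE/A → run G
t=23: L0/L1/L2 = -/GDFE/A → run G
t=24: L0/L1/L2 = -/GDFE/A → run G
t=25: L0/L1/L2 = -/GDFE/A → run G
t=26: L0/L1/L2 = -/DFE/A → run D
t=27: L0/L1/L2 = -/FE/A → run F
t=28: L0/L1/L2 = -/FE/A → run F
t=29: L0/L1/L2 = -/FE/A → run F
t=30: L0/L1/L2 = -/FE/A → run F
t=31: L0/L1/L2 = -/E/A → run E
t=32: L0/L1/L2 = -/E/A → run E
t=33: L0/L1/L2 = -/E/A → run E
t=34: L0/L1/L2 = -/E/A → run E
t=35: L0/L1/L2 = -/-/AE → run A
t=36: L0/L1/L2 = -/-/AE → run A
t=37: L0/L1/L2 = -/-/E → run E
t=38: (idle)
t=39: (idle)
t=40: (idle)
t=41: (idle)
t=42: (idle)
t=43: (idle)
t=44: (idle)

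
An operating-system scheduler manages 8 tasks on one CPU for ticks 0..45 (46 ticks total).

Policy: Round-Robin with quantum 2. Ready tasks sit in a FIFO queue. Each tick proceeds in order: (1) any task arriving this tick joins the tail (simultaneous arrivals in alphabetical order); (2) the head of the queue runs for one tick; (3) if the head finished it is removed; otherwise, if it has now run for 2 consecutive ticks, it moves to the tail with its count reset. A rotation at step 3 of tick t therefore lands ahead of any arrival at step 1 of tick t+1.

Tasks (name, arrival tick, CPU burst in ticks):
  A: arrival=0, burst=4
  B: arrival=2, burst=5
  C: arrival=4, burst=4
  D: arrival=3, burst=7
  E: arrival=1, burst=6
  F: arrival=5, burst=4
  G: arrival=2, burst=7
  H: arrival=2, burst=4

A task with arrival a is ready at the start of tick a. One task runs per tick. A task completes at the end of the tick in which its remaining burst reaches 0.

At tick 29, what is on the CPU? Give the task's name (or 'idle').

running at tick 29 = E

t=0: queue=[A] q_used=0 → run A
t=1: queue=[A,E] q_used=1 → run A
t=2: queue=[E,A,B,G,H] q_used=0 → run E
t=3: queue=[E,A,B,G,H,D] q_used=1 → run E
t=4: queue=[A,B,G,H,D,E,C] q_used=0 → run A
t=5: queue=[A,B,G,H,D,E,C,F] q_used=1 → run A
t=6: queue=[B,G,H,D,E,C,F] q_used=0 → run B
t=7: queue=[B,G,H,D,E,C,F] q_used=1 → run B
t=8: queue=[G,H,D,E,C,F,B] q_used=0 → run G
t=9: queue=[G,H,D,E,C,F,B] q_used=1 → run G
t=10: queue=[H,D,E,C,F,B,G] q_used=0 → run H
t=11: queue=[H,D,E,C,F,B,G] q_used=1 → run H
t=12: queue=[D,E,C,F,B,G,H] q_used=0 → run D
t=13: queue=[D,E,C,F,B,G,H] q_used=1 → run D
t=14: queue=[E,C,F,B,G,H,D] q_used=0 → run E
t=15: queue=[E,C,F,B,G,H,D] q_used=1 → run E
t=16: queue=[C,F,B,G,H,D,E] q_used=0 → run C
t=17: queue=[C,F,B,G,H,D,E] q_used=1 → run C
t=18: queue=[F,B,G,H,D,E,C] q_used=0 → run F
t=19: queue=[F,B,G,H,D,E,C] q_used=1 → run F
t=20: queue=[B,G,H,D,E,C,F] q_used=0 → run B
t=21: queue=[B,G,H,D,E,C,F] q_used=1 → run B
t=22: queue=[G,H,D,E,C,F,B] q_used=0 → run G
t=23: queue=[G,H,D,E,C,F,B] q_used=1 → run G
t=24: queue=[H,D,E,C,F,B,G] q_used=0 → run H
t=25: queue=[H,D,E,C,F,B,G] q_used=1 → run H
t=26: queue=[D,E,C,F,B,G] q_used=0 → run D
t=27: queue=[D,E,C,F,B,G] q_used=1 → run D
t=28: queue=[E,C,F,B,G,D] q_used=0 → run E
t=29: queue=[E,C,F,B,G,D] q_used=1 → run E
t=30: queue=[C,F,B,G,D] q_used=0 → run C
t=31: queue=[C,F,B,G,D] q_used=1 → run C
t=32: queue=[F,B,G,D] q_used=0 → run F
t=33: queue=[F,B,G,D] q_used=1 → run F
t=34: queue=[B,G,D] q_used=0 → run B
t=35: queue=[G,D] q_used=0 → run G
t=36: queue=[G,D] q_used=1 → run G
t=37: queue=[D,G] q_used=0 → run D
t=38: queue=[D,G] q_used=1 → run D
t=39: queue=[G,D] q_used=0 → run G
t=40: queue=[D] q_used=0 → run D
t=41: (idle)
t=42: (idle)
t=43: (idle)
t=44: (idle)
t=45: (idle)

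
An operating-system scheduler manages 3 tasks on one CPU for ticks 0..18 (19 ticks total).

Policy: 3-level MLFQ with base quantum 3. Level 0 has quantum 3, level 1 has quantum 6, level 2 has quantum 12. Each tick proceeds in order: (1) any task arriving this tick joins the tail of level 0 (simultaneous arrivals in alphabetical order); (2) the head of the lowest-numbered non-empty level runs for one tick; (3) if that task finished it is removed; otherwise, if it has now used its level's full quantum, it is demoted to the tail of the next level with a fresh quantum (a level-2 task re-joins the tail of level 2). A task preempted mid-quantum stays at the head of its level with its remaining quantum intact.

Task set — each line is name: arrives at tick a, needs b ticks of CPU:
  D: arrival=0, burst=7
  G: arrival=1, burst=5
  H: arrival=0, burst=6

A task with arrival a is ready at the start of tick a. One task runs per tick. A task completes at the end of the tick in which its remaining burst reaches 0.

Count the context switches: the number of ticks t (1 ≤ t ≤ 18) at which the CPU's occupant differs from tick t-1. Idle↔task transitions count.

context switches = 6

t=0: L0/L1/L2 = DH/-/- → run D
t=1: L0/L1/L2 = DHG/-/- → run D
t=2: L0/L1/L2 = DHG/-/- → run D
t=3: L0/L1/L2 = HG/D/- → run H
t=4: L0/L1/L2 = HG/D/- → run H
t=5: L0/L1/L2 = HG/D/- → run H
t=6: L0/L1/L2 = G/DH/- → run G
t=7: L0/L1/L2 = G/DH/- → run G
t=8: L0/L1/L2 = G/DH/- → run G
t=9: L0/L1/L2 = -/DHG/- → run D
t=10: L0/L1/L2 = -/DHG/- → run D
t=11: L0/L1/L2 = -/DHG/- → run D
t=12: L0/L1/L2 = -/DHG/- → run D
t=13: L0/L1/L2 = -/HG/- → run H
t=14: L0/L1/L2 = -/HG/- → run H
t=15: L0/L1/L2 = -/HG/- → run H
t=16: L0/L1/L2 = -/G/- → run G
t=17: L0/L1/L2 = -/G/- → run G
t=18: (idle)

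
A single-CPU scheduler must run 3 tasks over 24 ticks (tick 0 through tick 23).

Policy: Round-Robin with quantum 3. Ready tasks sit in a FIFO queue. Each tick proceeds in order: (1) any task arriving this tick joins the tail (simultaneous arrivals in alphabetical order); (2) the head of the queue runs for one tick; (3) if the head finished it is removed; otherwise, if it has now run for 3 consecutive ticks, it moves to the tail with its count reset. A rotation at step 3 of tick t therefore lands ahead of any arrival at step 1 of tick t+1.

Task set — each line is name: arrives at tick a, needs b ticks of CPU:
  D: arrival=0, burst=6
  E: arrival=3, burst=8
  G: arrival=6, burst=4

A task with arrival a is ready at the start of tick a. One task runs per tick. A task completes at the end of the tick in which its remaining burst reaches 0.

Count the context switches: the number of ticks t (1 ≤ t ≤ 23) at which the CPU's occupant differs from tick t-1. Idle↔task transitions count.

t=0: queue=[D] q_used=0 → run D
t=1: queue=[D] q_used=1 → run D
t=2: queue=[D] q_used=2 → run D
t=3: queue=[D,E] q_used=0 → run D
t=4: queue=[D,E] q_used=1 → run D
t=5: queue=[D,E] q_used=2 → run D
t=6: queue=[E,G] q_used=0 → run E
t=7: queue=[E,G] q_used=1 → run E
t=8: queue=[E,G] q_used=2 → run E
t=9: queue=[G,E] q_used=0 → run G
t=10: queue=[G,E] q_used=1 → run G
t=11: queue=[G,E] q_used=2 → run G
t=12: queue=[E,G] q_used=0 → run E
t=13: queue=[E,G] q_used=1 → run E
t=14: queue=[E,G] q_used=2 → run E
t=15: queue=[G,E] q_used=0 → run G
t=16: queue=[E] q_used=0 → run E
t=17: queue=[E] q_used=1 → run E
t=18: (idle)
t=19: (idle)
t=20: (idle)
t=21: (idle)
t=22: (idle)
t=23: (idle)

context switches = 6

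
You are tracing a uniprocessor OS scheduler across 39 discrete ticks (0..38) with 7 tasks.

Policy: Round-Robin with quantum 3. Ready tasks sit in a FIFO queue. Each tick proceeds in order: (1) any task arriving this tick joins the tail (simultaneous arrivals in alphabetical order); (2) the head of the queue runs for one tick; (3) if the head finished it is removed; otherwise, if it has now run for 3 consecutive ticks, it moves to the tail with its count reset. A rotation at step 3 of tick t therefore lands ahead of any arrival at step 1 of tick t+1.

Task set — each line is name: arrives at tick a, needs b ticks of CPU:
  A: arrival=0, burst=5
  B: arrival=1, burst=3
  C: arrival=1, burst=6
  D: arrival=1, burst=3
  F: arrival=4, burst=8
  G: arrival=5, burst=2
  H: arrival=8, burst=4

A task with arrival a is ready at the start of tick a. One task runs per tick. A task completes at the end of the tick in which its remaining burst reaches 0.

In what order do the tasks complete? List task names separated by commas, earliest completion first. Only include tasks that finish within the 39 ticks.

completion order = B, D, A, G, C, H, F

t=0: queue=[A] q_used=0 → run A
t=1: queue=[A,B,C,D] q_used=1 → run A
t=2: queue=[A,B,C,D] q_used=2 → run A
t=3: queue=[B,C,D,A] q_used=0 → run B
t=4: queue=[B,C,D,A,F] q_used=1 → run B
t=5: queue=[B,C,D,A,F,G] q_used=2 → run B
t=6: queue=[C,D,A,F,G] q_used=0 → run C
t=7: queue=[C,D,A,F,G] q_used=1 → run C
t=8: queue=[C,D,A,F,G,H] q_used=2 → run C
t=9: queue=[D,A,F,G,H,C] q_used=0 → run D
t=10: queue=[D,A,F,G,H,C] q_used=1 → run D
t=11: queue=[D,A,F,G,H,C] q_used=2 → run D
t=12: queue=[A,F,G,H,C] q_used=0 → run A
t=13: queue=[A,F,G,H,C] q_used=1 → run A
t=14: queue=[F,G,H,C] q_used=0 → run F
t=15: queue=[F,G,H,C] q_used=1 → run F
t=16: queue=[F,G,H,C] q_used=2 → run F
t=17: queue=[G,H,C,F] q_used=0 → run G
t=18: queue=[G,H,C,F] q_used=1 → run G
t=19: queue=[H,C,F] q_used=0 → run H
t=20: queue=[H,C,F] q_used=1 → run H
t=21: queue=[H,C,F] q_used=2 → run H
t=22: queue=[C,F,H] q_used=0 → run C
t=23: queue=[C,F,H] q_used=1 → run C
t=24: queue=[C,F,H] q_used=2 → run C
t=25: queue=[F,H] q_used=0 → run F
t=26: queue=[F,H] q_used=1 → run F
t=27: queue=[F,H] q_used=2 → run F
t=28: queue=[H,F] q_used=0 → run H
t=29: queue=[F] q_used=0 → run F
t=30: queue=[F] q_used=1 → run F
t=31: (idle)
t=32: (idle)
t=33: (idle)
t=34: (idle)
t=35: (idle)
t=36: (idle)
t=37: (idle)
t=38: (idle)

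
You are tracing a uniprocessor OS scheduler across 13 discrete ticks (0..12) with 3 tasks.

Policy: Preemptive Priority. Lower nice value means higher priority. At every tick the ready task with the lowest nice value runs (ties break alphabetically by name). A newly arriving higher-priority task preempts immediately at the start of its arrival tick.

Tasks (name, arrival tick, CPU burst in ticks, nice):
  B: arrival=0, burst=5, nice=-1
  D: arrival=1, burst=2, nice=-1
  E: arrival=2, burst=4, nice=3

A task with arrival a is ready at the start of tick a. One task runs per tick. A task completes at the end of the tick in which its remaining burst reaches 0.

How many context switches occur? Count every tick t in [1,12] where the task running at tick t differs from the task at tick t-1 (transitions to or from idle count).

context switches = 3

t=0: ready={B} → run B
t=1: ready={B,D} → run B
t=2: ready={B,D,E} → run B
t=3: ready={B,D,E} → run B
t=4: ready={B,D,E} → run B
t=5: ready={D,E} → run D
t=6: ready={D,E} → run D
t=7: ready={E} → run E
t=8: ready={E} → run E
t=9: ready={E} → run E
t=10: ready={E} → run E
t=11: (idle)
t=12: (idle)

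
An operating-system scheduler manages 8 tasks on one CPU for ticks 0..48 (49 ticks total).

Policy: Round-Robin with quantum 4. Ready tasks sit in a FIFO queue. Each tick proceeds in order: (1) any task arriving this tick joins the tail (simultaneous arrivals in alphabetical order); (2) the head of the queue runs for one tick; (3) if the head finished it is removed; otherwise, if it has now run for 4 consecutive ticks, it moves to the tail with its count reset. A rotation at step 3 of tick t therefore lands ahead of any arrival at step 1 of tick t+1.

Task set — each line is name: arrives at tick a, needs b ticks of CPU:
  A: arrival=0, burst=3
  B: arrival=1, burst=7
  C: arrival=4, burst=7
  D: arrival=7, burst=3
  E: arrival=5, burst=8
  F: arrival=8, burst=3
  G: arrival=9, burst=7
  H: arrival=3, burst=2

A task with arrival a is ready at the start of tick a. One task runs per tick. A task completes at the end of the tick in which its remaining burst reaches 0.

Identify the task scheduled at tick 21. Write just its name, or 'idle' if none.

t=0: queue=[A] q_used=0 → run A
t=1: queue=[A,B] q_used=1 → run A
t=2: queue=[A,B] q_used=2 → run A
t=3: queue=[B,H] q_used=0 → run B
t=4: queue=[B,H,C] q_used=1 → run B
t=5: queue=[B,H,C,E] q_used=2 → run B
t=6: queue=[B,H,C,E] q_used=3 → run B
t=7: queue=[H,C,E,B,D] q_used=0 → run H
t=8: queue=[H,C,E,B,D,F] q_used=1 → run H
t=9: queue=[C,E,B,D,F,G] q_used=0 → run C
t=10: queue=[C,E,B,D,F,G] q_used=1 → run C
t=11: queue=[C,E,B,D,F,G] q_used=2 → run C
t=12: queue=[C,E,B,D,F,G] q_used=3 → run C
t=13: queue=[E,B,D,F,G,C] q_used=0 → run E
t=14: queue=[E,B,D,F,G,C] q_used=1 → run E
t=15: queue=[E,B,D,F,G,C] q_used=2 → run E
t=16: queue=[E,B,D,F,G,C] q_used=3 → run E
t=17: queue=[B,D,F,G,C,E] q_used=0 → run B
t=18: queue=[B,D,F,G,C,E] q_used=1 → run B
t=19: queue=[B,D,F,G,C,E] q_used=2 → run B
t=20: queue=[D,F,G,C,E] q_used=0 → run D
t=21: queue=[D,F,G,C,E] q_used=1 → run D
t=22: queue=[D,F,G,C,E] q_used=2 → run D
t=23: queue=[F,G,C,E] q_used=0 → run F
t=24: queue=[F,G,C,E] q_used=1 → run F
t=25: queue=[F,G,C,E] q_used=2 → run F
t=26: queue=[G,C,E] q_used=0 → run G
t=27: queue=[G,C,E] q_used=1 → run G
t=28: queue=[G,C,E] q_used=2 → run G
t=29: queue=[G,C,E] q_used=3 → run G
t=30: queue=[C,E,G] q_used=0 → run C
t=31: queue=[C,E,G] q_used=1 → run C
t=32: queue=[C,E,G] q_used=2 → run C
t=33: queue=[E,G] q_used=0 → run E
t=34: queue=[E,G] q_used=1 → run E
t=35: queue=[E,G] q_used=2 → run E
t=36: queue=[E,G] q_used=3 → run E
t=37: queue=[G] q_used=0 → run G
t=38: queue=[G] q_used=1 → run G
t=39: queue=[G] q_used=2 → run G
t=40: (idle)
t=41: (idle)
t=42: (idle)
t=43: (idle)
t=44: (idle)
t=45: (idle)
t=46: (idle)
t=47: (idle)
t=48: (idle)

running at tick 21 = D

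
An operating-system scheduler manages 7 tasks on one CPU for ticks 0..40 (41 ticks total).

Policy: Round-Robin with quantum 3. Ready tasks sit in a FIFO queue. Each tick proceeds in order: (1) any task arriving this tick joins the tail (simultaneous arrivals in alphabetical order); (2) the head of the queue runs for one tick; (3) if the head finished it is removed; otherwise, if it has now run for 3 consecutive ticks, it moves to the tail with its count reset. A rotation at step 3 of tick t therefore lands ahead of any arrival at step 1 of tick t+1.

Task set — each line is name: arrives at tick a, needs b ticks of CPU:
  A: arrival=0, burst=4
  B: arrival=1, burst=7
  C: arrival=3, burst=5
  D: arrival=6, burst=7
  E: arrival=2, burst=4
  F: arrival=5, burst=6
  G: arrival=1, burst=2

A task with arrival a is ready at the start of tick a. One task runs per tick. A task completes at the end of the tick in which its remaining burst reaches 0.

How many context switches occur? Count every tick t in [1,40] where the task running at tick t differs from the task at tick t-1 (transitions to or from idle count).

context switches = 14

t=0: queue=[A] q_used=0 → run A
t=1: queue=[A,B,G] q_used=1 → run A
t=2: queue=[A,B,G,E] q_used=2 → run A
t=3: queue=[B,G,E,A,C] q_used=0 → run B
t=4: queue=[B,G,E,A,C] q_used=1 → run B
t=5: queue=[B,G,E,A,C,F] q_used=2 → run B
t=6: queue=[G,E,A,C,F,B,D] q_used=0 → run G
t=7: queue=[G,E,A,C,F,B,D] q_used=1 → run G
t=8: queue=[E,A,C,F,B,D] q_used=0 → run E
t=9: queue=[E,A,C,F,B,D] q_used=1 → run E
t=10: queue=[E,A,C,F,B,D] q_used=2 → run E
t=11: queue=[A,C,F,B,D,E] q_used=0 → run A
t=12: queue=[C,F,B,D,E] q_used=0 → run C
t=13: queue=[C,F,B,D,E] q_used=1 → run C
t=14: queue=[C,F,B,D,E] q_used=2 → run C
t=15: queue=[F,B,D,E,C] q_used=0 → run F
t=16: queue=[F,B,D,E,C] q_used=1 → run F
t=17: queue=[F,B,D,E,C] q_used=2 → run F
t=18: queue=[B,D,E,C,F] q_used=0 → run B
t=19: queue=[B,D,E,C,F] q_used=1 → run B
t=20: queue=[B,D,E,C,F] q_used=2 → run B
t=21: queue=[D,E,C,F,B] q_used=0 → run D
t=22: queue=[D,E,C,F,B] q_used=1 → run D
t=23: queue=[D,E,C,F,B] q_used=2 → run D
t=24: queue=[E,C,F,B,D] q_used=0 → run E
t=25: queue=[C,F,B,D] q_used=0 → run C
t=26: queue=[C,F,B,D] q_used=1 → run C
t=27: queue=[F,B,D] q_used=0 → run F
t=28: queue=[F,B,D] q_used=1 → run F
t=29: queue=[F,B,D] q_used=2 → run F
t=30: queue=[B,D] q_used=0 → run B
t=31: queue=[D] q_used=0 → run D
t=32: queue=[D] q_used=1 → run D
t=33: queue=[D] q_used=2 → run D
t=34: queue=[D] q_used=0 → run D
t=35: (idle)
t=36: (idle)
t=37: (idle)
t=38: (idle)
t=39: (idle)
t=40: (idle)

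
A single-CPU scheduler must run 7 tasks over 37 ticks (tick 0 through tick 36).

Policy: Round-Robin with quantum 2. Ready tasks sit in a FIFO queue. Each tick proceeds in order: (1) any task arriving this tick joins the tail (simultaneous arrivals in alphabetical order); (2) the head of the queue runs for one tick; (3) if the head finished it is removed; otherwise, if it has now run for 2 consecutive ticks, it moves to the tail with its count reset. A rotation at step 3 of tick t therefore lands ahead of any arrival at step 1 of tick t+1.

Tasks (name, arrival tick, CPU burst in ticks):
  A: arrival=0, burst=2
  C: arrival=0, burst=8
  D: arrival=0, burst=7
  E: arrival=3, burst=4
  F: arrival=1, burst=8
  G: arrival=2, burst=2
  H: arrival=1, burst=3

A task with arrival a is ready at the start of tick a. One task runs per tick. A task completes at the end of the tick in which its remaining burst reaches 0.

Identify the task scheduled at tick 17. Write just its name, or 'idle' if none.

t=0: queue=[A,C,D] q_used=0 → run A
t=1: queue=[A,C,D,F,H] q_used=1 → run A
t=2: queue=[C,D,F,H,G] q_used=0 → run C
t=3: queue=[C,D,F,H,G,E] q_used=1 → run C
t=4: queue=[D,F,H,G,E,C] q_used=0 → run D
t=5: queue=[D,F,H,G,E,C] q_used=1 → run D
t=6: queue=[F,H,G,E,C,D] q_used=0 → run F
t=7: queue=[F,H,G,E,C,D] q_used=1 → run F
t=8: queue=[H,G,E,C,D,F] q_used=0 → run H
t=9: queue=[H,G,E,C,D,F] q_used=1 → run H
t=10: queue=[G,E,C,D,F,H] q_used=0 → run G
t=11: queue=[G,E,C,D,F,H] q_used=1 → run G
t=12: queue=[E,C,D,F,H] q_used=0 → run E
t=13: queue=[E,C,D,F,H] q_used=1 → run E
t=14: queue=[C,D,F,H,E] q_used=0 → run C
t=15: queue=[C,D,F,H,E] q_used=1 → run C
t=16: queue=[D,F,H,E,C] q_used=0 → run D
t=17: queue=[D,F,H,E,C] q_used=1 → run D
t=18: queue=[F,H,E,C,D] q_used=0 → run F
t=19: queue=[F,H,E,C,D] q_used=1 → run F
t=20: queue=[H,E,C,D,F] q_used=0 → run H
t=21: queue=[E,C,D,F] q_used=0 → run E
t=22: queue=[E,C,D,F] q_used=1 → run E
t=23: queue=[C,D,F] q_used=0 → run C
t=24: queue=[C,D,F] q_used=1 → run C
t=25: queue=[D,F,C] q_used=0 → run D
t=26: queue=[D,F,C] q_used=1 → run D
t=27: queue=[F,C,D] q_used=0 → run F
t=28: queue=[F,C,D] q_used=1 → run F
t=29: queue=[C,D,F] q_used=0 → run C
t=30: queue=[C,D,F] q_used=1 → run C
t=31: queue=[D,F] q_used=0 → run D
t=32: queue=[F] q_used=0 → run F
t=33: queue=[F] q_used=1 → run F
t=34: (idle)
t=35: (idle)
t=36: (idle)

running at tick 17 = D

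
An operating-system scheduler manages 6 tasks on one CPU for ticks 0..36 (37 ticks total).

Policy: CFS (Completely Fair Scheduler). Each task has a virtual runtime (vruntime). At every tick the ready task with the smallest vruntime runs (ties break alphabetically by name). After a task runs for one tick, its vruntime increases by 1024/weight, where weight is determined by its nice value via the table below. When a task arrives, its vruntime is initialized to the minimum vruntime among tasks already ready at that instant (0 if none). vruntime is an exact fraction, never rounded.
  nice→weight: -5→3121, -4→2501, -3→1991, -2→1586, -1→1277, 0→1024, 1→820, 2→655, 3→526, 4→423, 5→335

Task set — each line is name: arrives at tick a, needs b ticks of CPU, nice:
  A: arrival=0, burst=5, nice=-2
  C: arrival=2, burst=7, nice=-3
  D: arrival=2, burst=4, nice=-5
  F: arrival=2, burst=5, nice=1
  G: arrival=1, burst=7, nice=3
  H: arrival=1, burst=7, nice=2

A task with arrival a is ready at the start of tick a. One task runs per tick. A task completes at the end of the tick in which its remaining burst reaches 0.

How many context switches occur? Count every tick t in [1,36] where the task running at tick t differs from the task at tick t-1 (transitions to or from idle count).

t=0: vr[A=0] → run A
t=1: vr[A=512/793 G=512/793 H=512/793] → run A
t=2: vr[A=1024/793 C=512/793 D=512/793 F=512/793 G=512/793 H=512/793] → run C
t=3: vr[A=1024/793 C=1831424/1578863 D=512/793 F=512/793 G=512/793 H=512/793] → run D
t=4: vr[A=1024/793 C=1831424/1578863 D=2409984/2474953 F=512/793 G=512/793 H=512/793] → run F
t=5: vr[A=1024/793 C=1831424/1578863 D=2409984/2474953 F=307968/162565 G=512/793 H=512/793] → run G
t=6: vr[A=1024/793 C=1831424/1578863 D=2409984/2474953 F=307968/162565 G=540672/208559 H=512/793] → run H
t=7: vr[A=1024/793 C=1831424/1578863 D=2409984/2474953 F=307968/162565 G=540672/208559 H=1147392/519415] → run D
t=8: vr[A=1024/793 C=1831424/1578863 D=3222016/2474953 F=307968/162565 G=540672/208559 H=1147392/519415] → run C
t=9: vr[A=1024/793 C=2643456/1578863 D=3222016/2474953 F=307968/162565 G=540672/208559 H=1147392/519415] → run A
t=10: vr[A=1536/793 C=2643456/1578863 D=3222016/2474953 F=307968/162565 G=540672/208559 H=1147392/519415] → run D
t=11: vr[A=1536/793 C=2643456/1578863 D=4034048/2474953 F=307968/162565 G=540672/208559 H=1147392/519415] → run D
t=12: vr[A=1536/793 C=2643456/1578863 F=307968/162565 G=540672/208559 H=1147392/519415] → run C
t=13: vr[A=1536/793 C=3455488/1578863 F=307968/162565 G=540672/208559 H=1147392/519415] → run F
t=14: vr[A=1536/793 C=3455488/1578863 F=510976/162565 G=540672/208559 H=1147392/519415] → run A
t=15: vr[A=2048/793 C=3455488/1578863 F=510976/162565 G=540672/208559 H=1147392/519415] → run C
t=16: vr[A=2048/793 C=4267520/1578863 F=510976/162565 G=540672/208559 H=1147392/519415] → run H
t=17: vr[A=2048/793 C=4267520/1578863 F=510976/162565 G=540672/208559 H=1959424/519415] → run A
t=18: vr[C=4267520/1578863 F=510976/162565 G=540672/208559 H=1959424/519415] → run G
t=19: vr[C=4267520/1578863 F=510976/162565 G=946688/208559 H=1959424/519415] → run C
t=20: vr[C=5079552/1578863 F=510976/162565 G=946688/208559 H=1959424/519415] → run F
t=21: vr[C=5079552/1578863 F=713984/162565 G=946688/208559 H=1959424/519415] → run C
t=22: vr[C=5891584/1578863 F=713984/162565 G=946688/208559 H=1959424/519415] → run C
t=23: vr[F=713984/162565 G=946688/208559 H=1959424/519415] → run H
t=24: vr[F=713984/162565 G=946688/208559 H=2771456/519415] → run F
t=25: vr[F=916992/162565 G=946688/208559 H=2771456/519415] → run G
t=26: vr[F=916992/162565 G=1352704/208559 H=2771456/519415] → run H
t=27: vr[F=916992/162565 G=1352704/208559 H=3583488/519415] → run F
t=28: vr[G=1352704/208559 H=3583488/519415] → run G
t=29: vr[G=1758720/208559 H=3583488/519415] → run H
t=30: vr[G=1758720/208559 H=879104/103883] → run G
t=31: vr[G=2164736/208559 H=879104/103883] → run H
t=32: vr[G=2164736/208559 H=5207552/519415] → run H
t=33: vr[G=2164736/208559] → run G
t=34: vr[G=2570752/208559] → run G
t=35: (idle)
t=36: (idle)

context switches = 30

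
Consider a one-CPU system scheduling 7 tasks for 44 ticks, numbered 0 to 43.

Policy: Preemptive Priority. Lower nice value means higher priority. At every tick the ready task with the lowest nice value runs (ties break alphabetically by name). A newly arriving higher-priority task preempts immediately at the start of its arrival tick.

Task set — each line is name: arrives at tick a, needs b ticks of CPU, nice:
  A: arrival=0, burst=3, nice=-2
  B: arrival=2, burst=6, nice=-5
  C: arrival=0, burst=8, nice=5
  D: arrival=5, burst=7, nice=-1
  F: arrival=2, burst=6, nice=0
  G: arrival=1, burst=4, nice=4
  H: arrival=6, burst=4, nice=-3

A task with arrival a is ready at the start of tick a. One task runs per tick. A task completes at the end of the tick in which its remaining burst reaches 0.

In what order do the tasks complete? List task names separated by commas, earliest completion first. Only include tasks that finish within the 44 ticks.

completion order = B, H, A, D, F, G, C

t=0: ready={A,C} → run A
t=1: ready={A,C,G} → run A
t=2: ready={A,B,C,F,G} → run B
t=3: ready={A,B,C,F,G} → run B
t=4: ready={A,B,C,F,G} → run B
t=5: ready={A,B,C,D,F,G} → run B
t=6: ready={A,B,C,D,F,G,H} → run B
t=7: ready={A,B,C,D,F,G,H} → run B
t=8: ready={A,C,D,F,G,H} → run H
t=9: ready={A,C,D,F,G,H} → run H
t=10: ready={A,C,D,F,G,H} → run H
t=11: ready={A,C,D,F,G,H} → run H
t=12: ready={A,C,D,F,G} → run A
t=13: ready={C,D,F,G} → run D
t=14: ready={C,D,F,G} → run D
t=15: ready={C,D,F,G} → run D
t=16: ready={C,D,F,G} → run D
t=17: ready={C,D,F,G} → run D
t=18: ready={C,D,F,G} → run D
t=19: ready={C,D,F,G} → run D
t=20: ready={C,F,G} → run F
t=21: ready={C,F,G} → run F
t=22: ready={C,F,G} → run F
t=23: ready={C,F,G} → run F
t=24: ready={C,F,G} → run F
t=25: ready={C,F,G} → run F
t=26: ready={C,G} → run G
t=27: ready={C,G} → run G
t=28: ready={C,G} → run G
t=29: ready={C,G} → run G
t=30: ready={C} → run C
t=31: ready={C} → run C
t=32: ready={C} → run C
t=33: ready={C} → run C
t=34: ready={C} → run C
t=35: ready={C} → run C
t=36: ready={C} → run C
t=37: ready={C} → run C
t=38: (idle)
t=39: (idle)
t=40: (idle)
t=41: (idle)
t=42: (idle)
t=43: (idle)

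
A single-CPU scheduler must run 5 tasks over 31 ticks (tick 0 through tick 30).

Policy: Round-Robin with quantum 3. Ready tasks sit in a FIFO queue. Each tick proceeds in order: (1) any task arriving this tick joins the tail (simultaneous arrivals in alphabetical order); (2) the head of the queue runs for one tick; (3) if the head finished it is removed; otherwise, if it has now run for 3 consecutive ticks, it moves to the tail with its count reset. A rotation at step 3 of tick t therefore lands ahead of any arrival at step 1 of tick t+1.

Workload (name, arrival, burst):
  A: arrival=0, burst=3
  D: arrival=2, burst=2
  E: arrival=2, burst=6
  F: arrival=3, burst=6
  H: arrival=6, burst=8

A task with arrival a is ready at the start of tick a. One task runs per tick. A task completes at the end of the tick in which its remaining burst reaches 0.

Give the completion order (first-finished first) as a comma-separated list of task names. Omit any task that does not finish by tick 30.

completion order = A, D, E, F, H

t=0: queue=[A] q_used=0 → run A
t=1: queue=[A] q_used=1 → run A
t=2: queue=[A,D,E] q_used=2 → run A
t=3: queue=[D,E,F] q_used=0 → run D
t=4: queue=[D,E,F] q_used=1 → run D
t=5: queue=[E,F] q_used=0 → run E
t=6: queue=[E,F,H] q_used=1 → run E
t=7: queue=[E,F,H] q_used=2 → run E
t=8: queue=[F,H,E] q_used=0 → run F
t=9: queue=[F,H,E] q_used=1 → run F
t=10: queue=[F,H,E] q_used=2 → run F
t=11: queue=[H,E,F] q_used=0 → run H
t=12: queue=[H,E,F] q_used=1 → run H
t=13: queue=[H,E,F] q_used=2 → run H
t=14: queue=[E,F,H] q_used=0 → run E
t=15: queue=[E,F,H] q_used=1 → run E
t=16: queue=[E,F,H] q_used=2 → run E
t=17: queue=[F,H] q_used=0 → run F
t=18: queue=[F,H] q_used=1 → run F
t=19: queue=[F,H] q_used=2 → run F
t=20: queue=[H] q_used=0 → run H
t=21: queue=[H] q_used=1 → run H
t=22: queue=[H] q_used=2 → run H
t=23: queue=[H] q_used=0 → run H
t=24: queue=[H] q_used=1 → run H
t=25: (idle)
t=26: (idle)
t=27: (idle)
t=28: (idle)
t=29: (idle)
t=30: (idle)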